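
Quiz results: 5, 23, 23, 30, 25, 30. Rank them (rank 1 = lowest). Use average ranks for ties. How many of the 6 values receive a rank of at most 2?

Sorted (ascending): 5, 23, 23, 25, 30, 30
The 2 values of 23 occupy positions 2–3 → average rank (2+3)/2 = 2.5.
The 2 values of 30 occupy positions 5–6 → average rank (5+6)/2 = 5.5.
Ranks ≤ 2: {1} → 1 value.

1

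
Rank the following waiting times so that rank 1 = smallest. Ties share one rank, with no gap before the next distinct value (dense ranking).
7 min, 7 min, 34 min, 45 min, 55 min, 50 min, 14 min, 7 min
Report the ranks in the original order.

1, 1, 3, 4, 6, 5, 2, 1

Sorted (ascending): 7, 7, 7, 14, 34, 45, 50, 55
The 3 values of 7 share dense rank 1.
Remaining distinct values take the next consecutive integers.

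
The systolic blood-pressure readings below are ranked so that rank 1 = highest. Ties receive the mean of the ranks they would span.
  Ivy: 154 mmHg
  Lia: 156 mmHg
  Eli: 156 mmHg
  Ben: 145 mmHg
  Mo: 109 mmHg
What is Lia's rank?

1.5

Sorted (descending): 156, 156, 154, 145, 109
The 2 values of 156 occupy positions 1–2 → average rank (1+2)/2 = 1.5.
Lia has value 156 mmHg → rank 1.5.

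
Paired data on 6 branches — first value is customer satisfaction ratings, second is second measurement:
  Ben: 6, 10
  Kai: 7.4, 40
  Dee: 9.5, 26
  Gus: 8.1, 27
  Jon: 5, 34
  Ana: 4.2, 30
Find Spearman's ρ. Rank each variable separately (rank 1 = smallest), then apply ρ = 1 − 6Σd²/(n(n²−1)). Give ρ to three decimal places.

-0.314

Ranks of variable 1: 3, 4, 6, 5, 2, 1
Ranks of variable 2: 1, 6, 2, 3, 5, 4
d = r₁ − r₂: 2, -2, 4, 2, -3, -3
d²: 4, 4, 16, 4, 9, 9; Σd² = 46
ρ = 1 − 6·46/(6·35) = 1 − 276/210 = -0.314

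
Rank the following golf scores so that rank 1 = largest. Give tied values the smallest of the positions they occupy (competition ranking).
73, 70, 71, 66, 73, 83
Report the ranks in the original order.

Sorted (descending): 83, 73, 73, 71, 70, 66
The 2 values of 73 occupy positions 2–3 → each gets rank 2.

2, 5, 4, 6, 2, 1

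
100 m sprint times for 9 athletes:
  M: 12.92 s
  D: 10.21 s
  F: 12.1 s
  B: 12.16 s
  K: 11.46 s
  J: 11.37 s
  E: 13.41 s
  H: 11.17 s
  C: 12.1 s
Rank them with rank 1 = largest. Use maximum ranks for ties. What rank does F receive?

5

Sorted (descending): 13.41, 12.92, 12.16, 12.1, 12.1, 11.46, 11.37, 11.17, 10.21
The 2 values of 12.1 occupy positions 4–5 → each gets rank 5.
F has value 12.1 s → rank 5.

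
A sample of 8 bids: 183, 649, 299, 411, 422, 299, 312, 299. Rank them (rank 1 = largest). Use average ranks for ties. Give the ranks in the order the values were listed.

Sorted (descending): 649, 422, 411, 312, 299, 299, 299, 183
The 3 values of 299 occupy positions 5–7 → average rank 6.

8, 1, 6, 3, 2, 6, 4, 6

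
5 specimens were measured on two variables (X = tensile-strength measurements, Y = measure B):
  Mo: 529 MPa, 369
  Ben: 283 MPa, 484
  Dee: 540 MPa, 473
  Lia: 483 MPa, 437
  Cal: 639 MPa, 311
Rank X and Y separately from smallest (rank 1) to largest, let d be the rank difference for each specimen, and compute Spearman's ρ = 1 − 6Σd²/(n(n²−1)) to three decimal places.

-0.700

Ranks of variable 1: 3, 1, 4, 2, 5
Ranks of variable 2: 2, 5, 4, 3, 1
d = r₁ − r₂: 1, -4, 0, -1, 4
d²: 1, 16, 0, 1, 16; Σd² = 34
ρ = 1 − 6·34/(5·24) = 1 − 204/120 = -0.700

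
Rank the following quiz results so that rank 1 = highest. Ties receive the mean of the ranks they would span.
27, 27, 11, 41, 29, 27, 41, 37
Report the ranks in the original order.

6, 6, 8, 1.5, 4, 6, 1.5, 3

Sorted (descending): 41, 41, 37, 29, 27, 27, 27, 11
The 2 values of 41 occupy positions 1–2 → average rank (1+2)/2 = 1.5.
The 3 values of 27 occupy positions 5–7 → average rank 6.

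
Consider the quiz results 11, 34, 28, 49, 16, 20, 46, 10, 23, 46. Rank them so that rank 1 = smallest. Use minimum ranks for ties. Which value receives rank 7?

Sorted (ascending): 10, 11, 16, 20, 23, 28, 34, 46, 46, 49
The 2 values of 46 occupy positions 8–9 → each gets rank 8.
Rank 7 → value 34.

34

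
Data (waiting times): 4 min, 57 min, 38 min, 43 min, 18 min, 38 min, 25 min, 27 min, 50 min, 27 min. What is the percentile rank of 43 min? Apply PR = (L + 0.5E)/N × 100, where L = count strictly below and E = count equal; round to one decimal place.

75.0

N = 10.
Strictly below 43: 7. Equal to 43: 1.
PR = (7 + 0.5·1)/10 × 100 = 75.0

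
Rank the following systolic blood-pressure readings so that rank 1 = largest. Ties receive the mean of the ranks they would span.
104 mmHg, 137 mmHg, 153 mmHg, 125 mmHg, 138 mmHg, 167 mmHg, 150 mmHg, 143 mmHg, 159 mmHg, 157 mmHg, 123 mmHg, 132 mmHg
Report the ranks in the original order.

Sorted (descending): 167, 159, 157, 153, 150, 143, 138, 137, 132, 125, 123, 104
No ties — each value takes its position as its rank.

12, 8, 4, 10, 7, 1, 5, 6, 2, 3, 11, 9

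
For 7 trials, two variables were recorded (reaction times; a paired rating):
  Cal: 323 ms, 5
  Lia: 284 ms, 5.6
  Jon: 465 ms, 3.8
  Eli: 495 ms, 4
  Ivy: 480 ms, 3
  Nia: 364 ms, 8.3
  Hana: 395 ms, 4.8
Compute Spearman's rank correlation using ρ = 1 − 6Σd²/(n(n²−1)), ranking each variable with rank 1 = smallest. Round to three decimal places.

-0.786

Ranks of variable 1: 2, 1, 5, 7, 6, 3, 4
Ranks of variable 2: 5, 6, 2, 3, 1, 7, 4
d = r₁ − r₂: -3, -5, 3, 4, 5, -4, 0
d²: 9, 25, 9, 16, 25, 16, 0; Σd² = 100
ρ = 1 − 6·100/(7·48) = 1 − 600/336 = -0.786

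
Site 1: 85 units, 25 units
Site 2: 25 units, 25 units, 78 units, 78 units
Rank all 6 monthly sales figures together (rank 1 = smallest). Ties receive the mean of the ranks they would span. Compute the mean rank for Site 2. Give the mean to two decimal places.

3.25

Sorted (ascending): 25, 25, 25, 78, 78, 85
The 3 values of 25 occupy positions 1–3 → average rank 2.
The 2 values of 78 occupy positions 4–5 → average rank (4+5)/2 = 4.5.
Site 2 values → pooled ranks: 25→2, 25→2, 78→4.5, 78→4.5
Mean rank = (2 + 2 + 4.5 + 4.5) / 4 = 3.25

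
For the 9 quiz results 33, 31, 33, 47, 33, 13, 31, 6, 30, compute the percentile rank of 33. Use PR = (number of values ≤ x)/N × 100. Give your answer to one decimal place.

88.9

N = 9.
Strictly below 33: 5. Equal to 33: 3.
PR = 8/9 × 100 = 88.9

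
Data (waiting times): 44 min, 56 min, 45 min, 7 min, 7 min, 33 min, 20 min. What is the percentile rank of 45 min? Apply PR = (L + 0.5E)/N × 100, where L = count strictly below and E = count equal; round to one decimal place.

N = 7.
Strictly below 45: 5. Equal to 45: 1.
PR = (5 + 0.5·1)/7 × 100 = 78.6

78.6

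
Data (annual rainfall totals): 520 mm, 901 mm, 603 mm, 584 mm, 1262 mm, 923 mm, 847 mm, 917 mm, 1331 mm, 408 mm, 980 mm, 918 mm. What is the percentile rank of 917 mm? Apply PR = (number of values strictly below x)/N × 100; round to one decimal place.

N = 12.
Strictly below 917: 6. Equal to 917: 1.
PR = 6/12 × 100 = 50.0

50.0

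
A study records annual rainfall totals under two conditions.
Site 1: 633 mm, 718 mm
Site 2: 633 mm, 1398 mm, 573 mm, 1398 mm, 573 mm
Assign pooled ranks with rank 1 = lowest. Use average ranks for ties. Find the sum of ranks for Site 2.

19.5

Sorted (ascending): 573, 573, 633, 633, 718, 1398, 1398
The 2 values of 573 occupy positions 1–2 → average rank (1+2)/2 = 1.5.
The 2 values of 633 occupy positions 3–4 → average rank (3+4)/2 = 3.5.
The 2 values of 1398 occupy positions 6–7 → average rank (6+7)/2 = 6.5.
Site 2 values → pooled ranks: 633→3.5, 1398→6.5, 573→1.5, 1398→6.5, 573→1.5
Rank sum = 3.5 + 6.5 + 1.5 + 6.5 + 1.5 = 19.5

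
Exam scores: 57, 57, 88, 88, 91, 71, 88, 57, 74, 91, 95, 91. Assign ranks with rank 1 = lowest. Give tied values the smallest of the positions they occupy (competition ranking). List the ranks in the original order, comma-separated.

Sorted (ascending): 57, 57, 57, 71, 74, 88, 88, 88, 91, 91, 91, 95
The 3 values of 57 occupy positions 1–3 → each gets rank 1.
The 3 values of 88 occupy positions 6–8 → each gets rank 6.
The 3 values of 91 occupy positions 9–11 → each gets rank 9.

1, 1, 6, 6, 9, 4, 6, 1, 5, 9, 12, 9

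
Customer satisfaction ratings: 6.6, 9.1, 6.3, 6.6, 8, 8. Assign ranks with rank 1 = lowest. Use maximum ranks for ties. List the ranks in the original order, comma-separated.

Sorted (ascending): 6.3, 6.6, 6.6, 8, 8, 9.1
The 2 values of 6.6 occupy positions 2–3 → each gets rank 3.
The 2 values of 8 occupy positions 4–5 → each gets rank 5.

3, 6, 1, 3, 5, 5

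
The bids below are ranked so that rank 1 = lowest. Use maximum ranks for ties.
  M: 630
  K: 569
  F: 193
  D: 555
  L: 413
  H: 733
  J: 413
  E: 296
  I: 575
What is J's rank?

Sorted (ascending): 193, 296, 413, 413, 555, 569, 575, 630, 733
The 2 values of 413 occupy positions 3–4 → each gets rank 4.
J has value 413 → rank 4.

4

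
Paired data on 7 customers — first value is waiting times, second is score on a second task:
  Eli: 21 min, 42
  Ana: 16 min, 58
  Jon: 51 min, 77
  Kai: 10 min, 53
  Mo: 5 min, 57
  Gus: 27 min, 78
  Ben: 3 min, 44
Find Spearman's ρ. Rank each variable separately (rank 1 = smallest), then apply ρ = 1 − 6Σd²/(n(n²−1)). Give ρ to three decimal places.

Ranks of variable 1: 5, 4, 7, 3, 2, 6, 1
Ranks of variable 2: 1, 5, 6, 3, 4, 7, 2
d = r₁ − r₂: 4, -1, 1, 0, -2, -1, -1
d²: 16, 1, 1, 0, 4, 1, 1; Σd² = 24
ρ = 1 − 6·24/(7·48) = 1 − 144/336 = 0.571

0.571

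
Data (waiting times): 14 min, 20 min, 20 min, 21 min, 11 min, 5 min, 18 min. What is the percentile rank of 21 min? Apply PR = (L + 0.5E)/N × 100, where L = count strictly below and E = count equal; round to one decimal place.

92.9

N = 7.
Strictly below 21: 6. Equal to 21: 1.
PR = (6 + 0.5·1)/7 × 100 = 92.9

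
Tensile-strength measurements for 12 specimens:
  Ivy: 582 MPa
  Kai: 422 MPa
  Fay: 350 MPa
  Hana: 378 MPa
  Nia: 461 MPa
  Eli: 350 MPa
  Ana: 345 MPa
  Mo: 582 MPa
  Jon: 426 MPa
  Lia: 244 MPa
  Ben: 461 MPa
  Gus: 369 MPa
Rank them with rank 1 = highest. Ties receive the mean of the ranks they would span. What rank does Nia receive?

3.5

Sorted (descending): 582, 582, 461, 461, 426, 422, 378, 369, 350, 350, 345, 244
The 2 values of 582 occupy positions 1–2 → average rank (1+2)/2 = 1.5.
The 2 values of 461 occupy positions 3–4 → average rank (3+4)/2 = 3.5.
The 2 values of 350 occupy positions 9–10 → average rank (9+10)/2 = 9.5.
Nia has value 461 MPa → rank 3.5.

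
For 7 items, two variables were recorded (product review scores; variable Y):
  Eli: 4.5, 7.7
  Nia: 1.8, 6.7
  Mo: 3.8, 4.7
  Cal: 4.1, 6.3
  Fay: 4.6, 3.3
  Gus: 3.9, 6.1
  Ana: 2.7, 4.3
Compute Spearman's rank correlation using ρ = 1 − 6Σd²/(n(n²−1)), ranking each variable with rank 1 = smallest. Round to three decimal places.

Ranks of variable 1: 6, 1, 3, 5, 7, 4, 2
Ranks of variable 2: 7, 6, 3, 5, 1, 4, 2
d = r₁ − r₂: -1, -5, 0, 0, 6, 0, 0
d²: 1, 25, 0, 0, 36, 0, 0; Σd² = 62
ρ = 1 − 6·62/(7·48) = 1 − 372/336 = -0.107

-0.107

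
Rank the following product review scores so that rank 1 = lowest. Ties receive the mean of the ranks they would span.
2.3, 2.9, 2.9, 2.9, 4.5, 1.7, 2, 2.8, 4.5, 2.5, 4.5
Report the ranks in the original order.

Sorted (ascending): 1.7, 2, 2.3, 2.5, 2.8, 2.9, 2.9, 2.9, 4.5, 4.5, 4.5
The 3 values of 2.9 occupy positions 6–8 → average rank 7.
The 3 values of 4.5 occupy positions 9–11 → average rank 10.

3, 7, 7, 7, 10, 1, 2, 5, 10, 4, 10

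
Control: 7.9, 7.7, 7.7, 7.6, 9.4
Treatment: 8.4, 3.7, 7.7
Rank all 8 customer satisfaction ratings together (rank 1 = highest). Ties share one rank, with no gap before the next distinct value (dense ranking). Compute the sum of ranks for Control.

17

Sorted (descending): 9.4, 8.4, 7.9, 7.7, 7.7, 7.7, 7.6, 3.7
The 3 values of 7.7 share dense rank 4.
Remaining distinct values take the next consecutive integers.
Control values → pooled ranks: 7.9→3, 7.7→4, 7.7→4, 7.6→5, 9.4→1
Rank sum = 3 + 4 + 4 + 5 + 1 = 17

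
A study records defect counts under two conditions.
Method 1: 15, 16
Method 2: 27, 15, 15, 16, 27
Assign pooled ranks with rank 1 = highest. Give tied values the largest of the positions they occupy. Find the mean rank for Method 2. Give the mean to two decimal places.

Sorted (descending): 27, 27, 16, 16, 15, 15, 15
The 2 values of 27 occupy positions 1–2 → each gets rank 2.
The 2 values of 16 occupy positions 3–4 → each gets rank 4.
The 3 values of 15 occupy positions 5–7 → each gets rank 7.
Method 2 values → pooled ranks: 27→2, 15→7, 15→7, 16→4, 27→2
Mean rank = (2 + 7 + 7 + 4 + 2) / 5 = 4.40

4.40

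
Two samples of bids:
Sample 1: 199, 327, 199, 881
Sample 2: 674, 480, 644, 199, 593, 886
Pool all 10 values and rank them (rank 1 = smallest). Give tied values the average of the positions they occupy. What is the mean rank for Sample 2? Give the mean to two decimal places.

Sorted (ascending): 199, 199, 199, 327, 480, 593, 644, 674, 881, 886
The 3 values of 199 occupy positions 1–3 → average rank 2.
Sample 2 values → pooled ranks: 674→8, 480→5, 644→7, 199→2, 593→6, 886→10
Mean rank = (8 + 5 + 7 + 2 + 6 + 10) / 6 = 6.33

6.33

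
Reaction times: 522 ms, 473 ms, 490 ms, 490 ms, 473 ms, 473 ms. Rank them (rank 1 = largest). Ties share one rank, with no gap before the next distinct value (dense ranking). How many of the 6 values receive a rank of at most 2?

3

Sorted (descending): 522, 490, 490, 473, 473, 473
The 2 values of 490 share dense rank 2.
The 3 values of 473 share dense rank 3.
Remaining distinct values take the next consecutive integers.
Ranks ≤ 2: {1, 2, 2} → 3 values.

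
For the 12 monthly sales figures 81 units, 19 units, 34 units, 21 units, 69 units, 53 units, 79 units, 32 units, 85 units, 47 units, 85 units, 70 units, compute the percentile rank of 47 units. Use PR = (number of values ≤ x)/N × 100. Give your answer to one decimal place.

41.7

N = 12.
Strictly below 47: 4. Equal to 47: 1.
PR = 5/12 × 100 = 41.7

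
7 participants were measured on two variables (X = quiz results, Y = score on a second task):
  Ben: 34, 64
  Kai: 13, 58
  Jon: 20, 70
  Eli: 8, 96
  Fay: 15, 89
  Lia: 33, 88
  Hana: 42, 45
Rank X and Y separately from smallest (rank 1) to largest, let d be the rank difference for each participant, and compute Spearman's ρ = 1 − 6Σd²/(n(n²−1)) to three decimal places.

Ranks of variable 1: 6, 2, 4, 1, 3, 5, 7
Ranks of variable 2: 3, 2, 4, 7, 6, 5, 1
d = r₁ − r₂: 3, 0, 0, -6, -3, 0, 6
d²: 9, 0, 0, 36, 9, 0, 36; Σd² = 90
ρ = 1 − 6·90/(7·48) = 1 − 540/336 = -0.607

-0.607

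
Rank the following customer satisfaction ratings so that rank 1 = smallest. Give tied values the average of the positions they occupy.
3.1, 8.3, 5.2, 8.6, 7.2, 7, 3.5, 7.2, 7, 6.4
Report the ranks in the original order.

Sorted (ascending): 3.1, 3.5, 5.2, 6.4, 7, 7, 7.2, 7.2, 8.3, 8.6
The 2 values of 7 occupy positions 5–6 → average rank (5+6)/2 = 5.5.
The 2 values of 7.2 occupy positions 7–8 → average rank (7+8)/2 = 7.5.

1, 9, 3, 10, 7.5, 5.5, 2, 7.5, 5.5, 4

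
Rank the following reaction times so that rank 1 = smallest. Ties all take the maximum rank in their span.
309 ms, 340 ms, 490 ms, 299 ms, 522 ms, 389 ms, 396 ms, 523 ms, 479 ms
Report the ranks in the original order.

Sorted (ascending): 299, 309, 340, 389, 396, 479, 490, 522, 523
No ties — each value takes its position as its rank.

2, 3, 7, 1, 8, 4, 5, 9, 6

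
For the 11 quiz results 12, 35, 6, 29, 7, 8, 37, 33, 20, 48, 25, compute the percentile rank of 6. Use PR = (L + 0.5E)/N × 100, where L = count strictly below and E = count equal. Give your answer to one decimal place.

N = 11.
Strictly below 6: 0. Equal to 6: 1.
PR = (0 + 0.5·1)/11 × 100 = 4.5

4.5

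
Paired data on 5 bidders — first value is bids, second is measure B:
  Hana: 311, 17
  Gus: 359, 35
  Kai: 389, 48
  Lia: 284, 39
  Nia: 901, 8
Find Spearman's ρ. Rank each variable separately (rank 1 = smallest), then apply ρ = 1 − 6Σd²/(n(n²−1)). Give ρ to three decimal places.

Ranks of variable 1: 2, 3, 4, 1, 5
Ranks of variable 2: 2, 3, 5, 4, 1
d = r₁ − r₂: 0, 0, -1, -3, 4
d²: 0, 0, 1, 9, 16; Σd² = 26
ρ = 1 − 6·26/(5·24) = 1 − 156/120 = -0.300

-0.300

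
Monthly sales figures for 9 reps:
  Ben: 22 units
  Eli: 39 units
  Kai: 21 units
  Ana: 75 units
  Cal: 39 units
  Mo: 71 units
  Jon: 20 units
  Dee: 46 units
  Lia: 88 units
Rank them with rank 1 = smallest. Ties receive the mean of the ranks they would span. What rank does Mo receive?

Sorted (ascending): 20, 21, 22, 39, 39, 46, 71, 75, 88
The 2 values of 39 occupy positions 4–5 → average rank (4+5)/2 = 4.5.
Mo has value 71 units → rank 7.

7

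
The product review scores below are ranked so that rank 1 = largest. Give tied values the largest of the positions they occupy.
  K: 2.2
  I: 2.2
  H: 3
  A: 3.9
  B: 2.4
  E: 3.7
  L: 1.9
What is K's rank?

6

Sorted (descending): 3.9, 3.7, 3, 2.4, 2.2, 2.2, 1.9
The 2 values of 2.2 occupy positions 5–6 → each gets rank 6.
K has value 2.2 → rank 6.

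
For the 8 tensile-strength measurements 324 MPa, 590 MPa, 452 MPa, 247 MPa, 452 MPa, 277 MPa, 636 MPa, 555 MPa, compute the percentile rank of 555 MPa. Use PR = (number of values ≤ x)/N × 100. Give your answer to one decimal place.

N = 8.
Strictly below 555: 5. Equal to 555: 1.
PR = 6/8 × 100 = 75.0

75.0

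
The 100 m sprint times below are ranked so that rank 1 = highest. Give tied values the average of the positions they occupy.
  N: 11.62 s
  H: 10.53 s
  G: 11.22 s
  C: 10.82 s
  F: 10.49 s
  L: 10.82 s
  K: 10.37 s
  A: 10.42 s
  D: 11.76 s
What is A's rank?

Sorted (descending): 11.76, 11.62, 11.22, 10.82, 10.82, 10.53, 10.49, 10.42, 10.37
The 2 values of 10.82 occupy positions 4–5 → average rank (4+5)/2 = 4.5.
A has value 10.42 s → rank 8.

8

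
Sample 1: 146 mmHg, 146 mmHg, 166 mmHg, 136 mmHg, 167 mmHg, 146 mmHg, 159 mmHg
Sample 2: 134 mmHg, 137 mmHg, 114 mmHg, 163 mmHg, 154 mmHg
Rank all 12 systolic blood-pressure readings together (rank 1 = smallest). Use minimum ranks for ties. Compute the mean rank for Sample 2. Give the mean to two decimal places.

Sorted (ascending): 114, 134, 136, 137, 146, 146, 146, 154, 159, 163, 166, 167
The 3 values of 146 occupy positions 5–7 → each gets rank 5.
Sample 2 values → pooled ranks: 134→2, 137→4, 114→1, 163→10, 154→8
Mean rank = (2 + 4 + 1 + 10 + 8) / 5 = 5.00

5.00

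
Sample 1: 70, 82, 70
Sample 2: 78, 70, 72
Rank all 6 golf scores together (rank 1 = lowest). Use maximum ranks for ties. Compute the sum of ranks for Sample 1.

12

Sorted (ascending): 70, 70, 70, 72, 78, 82
The 3 values of 70 occupy positions 1–3 → each gets rank 3.
Sample 1 values → pooled ranks: 70→3, 82→6, 70→3
Rank sum = 3 + 6 + 3 = 12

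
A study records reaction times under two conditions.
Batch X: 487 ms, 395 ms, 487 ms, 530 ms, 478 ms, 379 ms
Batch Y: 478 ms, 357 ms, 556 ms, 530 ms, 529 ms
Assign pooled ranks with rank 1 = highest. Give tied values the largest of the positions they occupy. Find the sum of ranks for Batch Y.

Sorted (descending): 556, 530, 530, 529, 487, 487, 478, 478, 395, 379, 357
The 2 values of 530 occupy positions 2–3 → each gets rank 3.
The 2 values of 487 occupy positions 5–6 → each gets rank 6.
The 2 values of 478 occupy positions 7–8 → each gets rank 8.
Batch Y values → pooled ranks: 478→8, 357→11, 556→1, 530→3, 529→4
Rank sum = 8 + 11 + 1 + 3 + 4 = 27

27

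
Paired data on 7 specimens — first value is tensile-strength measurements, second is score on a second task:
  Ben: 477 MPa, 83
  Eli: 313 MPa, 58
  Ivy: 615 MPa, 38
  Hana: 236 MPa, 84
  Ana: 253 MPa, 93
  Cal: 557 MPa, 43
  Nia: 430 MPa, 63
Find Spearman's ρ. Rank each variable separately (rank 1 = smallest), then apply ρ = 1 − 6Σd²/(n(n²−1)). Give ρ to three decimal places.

Ranks of variable 1: 5, 3, 7, 1, 2, 6, 4
Ranks of variable 2: 5, 3, 1, 6, 7, 2, 4
d = r₁ − r₂: 0, 0, 6, -5, -5, 4, 0
d²: 0, 0, 36, 25, 25, 16, 0; Σd² = 102
ρ = 1 − 6·102/(7·48) = 1 − 612/336 = -0.821

-0.821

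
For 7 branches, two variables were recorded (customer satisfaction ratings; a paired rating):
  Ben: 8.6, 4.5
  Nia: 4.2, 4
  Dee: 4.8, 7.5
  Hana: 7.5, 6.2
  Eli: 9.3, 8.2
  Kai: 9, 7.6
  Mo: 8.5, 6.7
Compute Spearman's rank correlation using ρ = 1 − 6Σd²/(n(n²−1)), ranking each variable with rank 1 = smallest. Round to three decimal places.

Ranks of variable 1: 5, 1, 2, 3, 7, 6, 4
Ranks of variable 2: 2, 1, 5, 3, 7, 6, 4
d = r₁ − r₂: 3, 0, -3, 0, 0, 0, 0
d²: 9, 0, 9, 0, 0, 0, 0; Σd² = 18
ρ = 1 − 6·18/(7·48) = 1 − 108/336 = 0.679

0.679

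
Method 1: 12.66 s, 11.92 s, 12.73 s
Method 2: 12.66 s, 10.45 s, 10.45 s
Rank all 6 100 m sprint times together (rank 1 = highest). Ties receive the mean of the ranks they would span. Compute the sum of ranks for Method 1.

7.5

Sorted (descending): 12.73, 12.66, 12.66, 11.92, 10.45, 10.45
The 2 values of 12.66 occupy positions 2–3 → average rank (2+3)/2 = 2.5.
The 2 values of 10.45 occupy positions 5–6 → average rank (5+6)/2 = 5.5.
Method 1 values → pooled ranks: 12.66→2.5, 11.92→4, 12.73→1
Rank sum = 2.5 + 4 + 1 = 7.5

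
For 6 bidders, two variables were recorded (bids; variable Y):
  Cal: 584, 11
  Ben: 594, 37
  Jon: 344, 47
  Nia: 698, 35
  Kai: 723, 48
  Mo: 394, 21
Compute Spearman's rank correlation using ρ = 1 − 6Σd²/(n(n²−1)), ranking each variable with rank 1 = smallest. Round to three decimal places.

Ranks of variable 1: 3, 4, 1, 5, 6, 2
Ranks of variable 2: 1, 4, 5, 3, 6, 2
d = r₁ − r₂: 2, 0, -4, 2, 0, 0
d²: 4, 0, 16, 4, 0, 0; Σd² = 24
ρ = 1 − 6·24/(6·35) = 1 − 144/210 = 0.314

0.314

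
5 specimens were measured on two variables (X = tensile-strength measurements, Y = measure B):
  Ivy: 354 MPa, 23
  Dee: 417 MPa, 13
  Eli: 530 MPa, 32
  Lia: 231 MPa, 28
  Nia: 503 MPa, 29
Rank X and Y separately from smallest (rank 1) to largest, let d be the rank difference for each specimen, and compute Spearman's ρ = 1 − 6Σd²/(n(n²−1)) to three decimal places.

0.600

Ranks of variable 1: 2, 3, 5, 1, 4
Ranks of variable 2: 2, 1, 5, 3, 4
d = r₁ − r₂: 0, 2, 0, -2, 0
d²: 0, 4, 0, 4, 0; Σd² = 8
ρ = 1 − 6·8/(5·24) = 1 − 48/120 = 0.600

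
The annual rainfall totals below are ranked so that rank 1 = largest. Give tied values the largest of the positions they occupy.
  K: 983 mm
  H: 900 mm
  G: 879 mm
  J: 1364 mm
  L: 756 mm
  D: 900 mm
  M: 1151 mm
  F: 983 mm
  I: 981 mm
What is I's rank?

Sorted (descending): 1364, 1151, 983, 983, 981, 900, 900, 879, 756
The 2 values of 983 occupy positions 3–4 → each gets rank 4.
The 2 values of 900 occupy positions 6–7 → each gets rank 7.
I has value 981 mm → rank 5.

5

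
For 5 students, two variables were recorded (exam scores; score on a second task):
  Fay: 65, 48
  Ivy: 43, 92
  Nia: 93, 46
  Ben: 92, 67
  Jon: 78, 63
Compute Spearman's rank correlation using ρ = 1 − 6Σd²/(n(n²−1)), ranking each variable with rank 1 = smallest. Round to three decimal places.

Ranks of variable 1: 2, 1, 5, 4, 3
Ranks of variable 2: 2, 5, 1, 4, 3
d = r₁ − r₂: 0, -4, 4, 0, 0
d²: 0, 16, 16, 0, 0; Σd² = 32
ρ = 1 − 6·32/(5·24) = 1 − 192/120 = -0.600

-0.600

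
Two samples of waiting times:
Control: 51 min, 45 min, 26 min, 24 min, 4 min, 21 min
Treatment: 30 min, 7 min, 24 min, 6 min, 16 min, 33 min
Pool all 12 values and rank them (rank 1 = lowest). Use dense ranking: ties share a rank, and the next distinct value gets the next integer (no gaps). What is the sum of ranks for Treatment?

32

Sorted (ascending): 4, 6, 7, 16, 21, 24, 24, 26, 30, 33, 45, 51
The 2 values of 24 share dense rank 6.
Remaining distinct values take the next consecutive integers.
Treatment values → pooled ranks: 30→8, 7→3, 24→6, 6→2, 16→4, 33→9
Rank sum = 8 + 3 + 6 + 2 + 4 + 9 = 32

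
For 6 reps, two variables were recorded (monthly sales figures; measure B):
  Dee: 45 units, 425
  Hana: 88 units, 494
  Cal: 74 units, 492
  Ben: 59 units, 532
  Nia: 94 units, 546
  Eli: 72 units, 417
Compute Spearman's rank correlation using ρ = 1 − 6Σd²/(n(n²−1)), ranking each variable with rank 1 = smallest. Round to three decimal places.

0.543

Ranks of variable 1: 1, 5, 4, 2, 6, 3
Ranks of variable 2: 2, 4, 3, 5, 6, 1
d = r₁ − r₂: -1, 1, 1, -3, 0, 2
d²: 1, 1, 1, 9, 0, 4; Σd² = 16
ρ = 1 − 6·16/(6·35) = 1 − 96/210 = 0.543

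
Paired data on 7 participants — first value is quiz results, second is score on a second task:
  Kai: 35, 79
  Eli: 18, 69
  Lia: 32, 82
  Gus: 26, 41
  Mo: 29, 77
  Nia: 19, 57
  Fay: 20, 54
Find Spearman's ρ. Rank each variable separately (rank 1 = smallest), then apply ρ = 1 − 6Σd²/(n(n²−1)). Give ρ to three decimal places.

Ranks of variable 1: 7, 1, 6, 4, 5, 2, 3
Ranks of variable 2: 6, 4, 7, 1, 5, 3, 2
d = r₁ − r₂: 1, -3, -1, 3, 0, -1, 1
d²: 1, 9, 1, 9, 0, 1, 1; Σd² = 22
ρ = 1 − 6·22/(7·48) = 1 − 132/336 = 0.607

0.607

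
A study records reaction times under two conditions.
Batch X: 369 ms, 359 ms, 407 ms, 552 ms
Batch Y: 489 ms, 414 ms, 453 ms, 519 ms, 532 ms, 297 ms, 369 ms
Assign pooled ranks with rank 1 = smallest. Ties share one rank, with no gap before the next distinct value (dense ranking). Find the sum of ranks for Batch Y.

Sorted (ascending): 297, 359, 369, 369, 407, 414, 453, 489, 519, 532, 552
The 2 values of 369 share dense rank 3.
Remaining distinct values take the next consecutive integers.
Batch Y values → pooled ranks: 489→7, 414→5, 453→6, 519→8, 532→9, 297→1, 369→3
Rank sum = 7 + 5 + 6 + 8 + 9 + 1 + 3 = 39

39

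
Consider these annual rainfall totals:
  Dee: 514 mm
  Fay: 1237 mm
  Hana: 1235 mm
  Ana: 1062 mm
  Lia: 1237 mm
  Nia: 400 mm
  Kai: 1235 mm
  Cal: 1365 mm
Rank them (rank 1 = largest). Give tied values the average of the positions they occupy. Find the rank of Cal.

1

Sorted (descending): 1365, 1237, 1237, 1235, 1235, 1062, 514, 400
The 2 values of 1237 occupy positions 2–3 → average rank (2+3)/2 = 2.5.
The 2 values of 1235 occupy positions 4–5 → average rank (4+5)/2 = 4.5.
Cal has value 1365 mm → rank 1.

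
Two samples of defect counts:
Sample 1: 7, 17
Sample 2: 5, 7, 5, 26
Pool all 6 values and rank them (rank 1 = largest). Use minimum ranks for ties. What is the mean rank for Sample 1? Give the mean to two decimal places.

2.50

Sorted (descending): 26, 17, 7, 7, 5, 5
The 2 values of 7 occupy positions 3–4 → each gets rank 3.
The 2 values of 5 occupy positions 5–6 → each gets rank 5.
Sample 1 values → pooled ranks: 7→3, 17→2
Mean rank = (3 + 2) / 2 = 2.50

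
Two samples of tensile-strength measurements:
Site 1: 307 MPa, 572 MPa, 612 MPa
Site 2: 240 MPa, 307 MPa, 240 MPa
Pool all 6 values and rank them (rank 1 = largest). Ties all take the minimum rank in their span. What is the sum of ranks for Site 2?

13

Sorted (descending): 612, 572, 307, 307, 240, 240
The 2 values of 307 occupy positions 3–4 → each gets rank 3.
The 2 values of 240 occupy positions 5–6 → each gets rank 5.
Site 2 values → pooled ranks: 240→5, 307→3, 240→5
Rank sum = 5 + 3 + 5 = 13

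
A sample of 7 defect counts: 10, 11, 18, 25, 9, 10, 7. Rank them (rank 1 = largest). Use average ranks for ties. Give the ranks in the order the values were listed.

4.5, 3, 2, 1, 6, 4.5, 7

Sorted (descending): 25, 18, 11, 10, 10, 9, 7
The 2 values of 10 occupy positions 4–5 → average rank (4+5)/2 = 4.5.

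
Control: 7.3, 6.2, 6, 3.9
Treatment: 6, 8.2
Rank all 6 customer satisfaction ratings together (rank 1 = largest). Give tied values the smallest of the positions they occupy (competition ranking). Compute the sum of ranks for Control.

15

Sorted (descending): 8.2, 7.3, 6.2, 6, 6, 3.9
The 2 values of 6 occupy positions 4–5 → each gets rank 4.
Control values → pooled ranks: 7.3→2, 6.2→3, 6→4, 3.9→6
Rank sum = 2 + 3 + 4 + 6 = 15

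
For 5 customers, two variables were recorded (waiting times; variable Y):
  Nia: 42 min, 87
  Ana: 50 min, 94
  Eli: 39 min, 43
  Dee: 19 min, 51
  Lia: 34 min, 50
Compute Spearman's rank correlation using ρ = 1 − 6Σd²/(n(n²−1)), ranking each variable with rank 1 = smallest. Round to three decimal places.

Ranks of variable 1: 4, 5, 3, 1, 2
Ranks of variable 2: 4, 5, 1, 3, 2
d = r₁ − r₂: 0, 0, 2, -2, 0
d²: 0, 0, 4, 4, 0; Σd² = 8
ρ = 1 − 6·8/(5·24) = 1 − 48/120 = 0.600

0.600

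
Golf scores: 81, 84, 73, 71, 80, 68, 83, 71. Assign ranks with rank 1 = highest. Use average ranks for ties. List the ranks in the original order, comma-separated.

3, 1, 5, 6.5, 4, 8, 2, 6.5

Sorted (descending): 84, 83, 81, 80, 73, 71, 71, 68
The 2 values of 71 occupy positions 6–7 → average rank (6+7)/2 = 6.5.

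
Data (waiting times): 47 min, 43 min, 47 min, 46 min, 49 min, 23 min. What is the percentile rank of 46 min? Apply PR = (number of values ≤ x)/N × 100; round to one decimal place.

N = 6.
Strictly below 46: 2. Equal to 46: 1.
PR = 3/6 × 100 = 50.0

50.0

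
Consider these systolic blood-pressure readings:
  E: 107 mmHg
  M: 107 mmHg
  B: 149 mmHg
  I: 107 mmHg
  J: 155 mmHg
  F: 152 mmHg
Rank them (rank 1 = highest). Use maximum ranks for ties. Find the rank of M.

6

Sorted (descending): 155, 152, 149, 107, 107, 107
The 3 values of 107 occupy positions 4–6 → each gets rank 6.
M has value 107 mmHg → rank 6.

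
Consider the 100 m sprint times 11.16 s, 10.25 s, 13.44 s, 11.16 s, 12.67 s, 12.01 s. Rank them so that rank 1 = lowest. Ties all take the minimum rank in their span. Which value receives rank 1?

10.25

Sorted (ascending): 10.25, 11.16, 11.16, 12.01, 12.67, 13.44
The 2 values of 11.16 occupy positions 2–3 → each gets rank 2.
Rank 1 → value 10.25.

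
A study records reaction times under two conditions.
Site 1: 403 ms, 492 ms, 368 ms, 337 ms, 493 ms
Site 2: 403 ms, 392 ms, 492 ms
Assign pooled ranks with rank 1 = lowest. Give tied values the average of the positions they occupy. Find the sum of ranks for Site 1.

Sorted (ascending): 337, 368, 392, 403, 403, 492, 492, 493
The 2 values of 403 occupy positions 4–5 → average rank (4+5)/2 = 4.5.
The 2 values of 492 occupy positions 6–7 → average rank (6+7)/2 = 6.5.
Site 1 values → pooled ranks: 403→4.5, 492→6.5, 368→2, 337→1, 493→8
Rank sum = 4.5 + 6.5 + 2 + 1 + 8 = 22

22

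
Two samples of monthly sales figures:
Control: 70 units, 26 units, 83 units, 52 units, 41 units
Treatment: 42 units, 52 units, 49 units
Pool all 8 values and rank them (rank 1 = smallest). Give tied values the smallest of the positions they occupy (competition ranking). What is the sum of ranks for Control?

Sorted (ascending): 26, 41, 42, 49, 52, 52, 70, 83
The 2 values of 52 occupy positions 5–6 → each gets rank 5.
Control values → pooled ranks: 70→7, 26→1, 83→8, 52→5, 41→2
Rank sum = 7 + 1 + 8 + 5 + 2 = 23

23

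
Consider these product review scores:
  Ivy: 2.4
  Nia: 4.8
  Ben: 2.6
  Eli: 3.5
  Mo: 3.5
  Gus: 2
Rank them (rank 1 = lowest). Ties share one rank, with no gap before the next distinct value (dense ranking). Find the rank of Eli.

Sorted (ascending): 2, 2.4, 2.6, 3.5, 3.5, 4.8
The 2 values of 3.5 share dense rank 4.
Remaining distinct values take the next consecutive integers.
Eli has value 3.5 → rank 4.

4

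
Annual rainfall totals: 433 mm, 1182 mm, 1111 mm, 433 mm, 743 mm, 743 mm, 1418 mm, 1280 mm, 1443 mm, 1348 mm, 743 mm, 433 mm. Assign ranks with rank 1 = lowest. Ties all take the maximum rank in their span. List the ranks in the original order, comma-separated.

3, 8, 7, 3, 6, 6, 11, 9, 12, 10, 6, 3

Sorted (ascending): 433, 433, 433, 743, 743, 743, 1111, 1182, 1280, 1348, 1418, 1443
The 3 values of 433 occupy positions 1–3 → each gets rank 3.
The 3 values of 743 occupy positions 4–6 → each gets rank 6.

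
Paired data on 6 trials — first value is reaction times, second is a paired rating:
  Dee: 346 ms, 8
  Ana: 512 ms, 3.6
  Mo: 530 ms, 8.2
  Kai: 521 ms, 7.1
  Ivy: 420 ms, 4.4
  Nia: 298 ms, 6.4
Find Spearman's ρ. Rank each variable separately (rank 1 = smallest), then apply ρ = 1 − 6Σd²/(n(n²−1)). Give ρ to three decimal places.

Ranks of variable 1: 2, 4, 6, 5, 3, 1
Ranks of variable 2: 5, 1, 6, 4, 2, 3
d = r₁ − r₂: -3, 3, 0, 1, 1, -2
d²: 9, 9, 0, 1, 1, 4; Σd² = 24
ρ = 1 − 6·24/(6·35) = 1 − 144/210 = 0.314

0.314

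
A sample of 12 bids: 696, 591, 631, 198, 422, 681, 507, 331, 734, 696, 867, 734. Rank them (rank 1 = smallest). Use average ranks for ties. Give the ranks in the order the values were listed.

8.5, 5, 6, 1, 3, 7, 4, 2, 10.5, 8.5, 12, 10.5

Sorted (ascending): 198, 331, 422, 507, 591, 631, 681, 696, 696, 734, 734, 867
The 2 values of 696 occupy positions 8–9 → average rank (8+9)/2 = 8.5.
The 2 values of 734 occupy positions 10–11 → average rank (10+11)/2 = 10.5.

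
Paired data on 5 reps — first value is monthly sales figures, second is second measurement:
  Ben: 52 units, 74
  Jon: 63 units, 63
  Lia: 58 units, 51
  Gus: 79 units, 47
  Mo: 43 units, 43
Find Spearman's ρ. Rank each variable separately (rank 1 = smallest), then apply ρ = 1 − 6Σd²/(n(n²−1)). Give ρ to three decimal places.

Ranks of variable 1: 2, 4, 3, 5, 1
Ranks of variable 2: 5, 4, 3, 2, 1
d = r₁ − r₂: -3, 0, 0, 3, 0
d²: 9, 0, 0, 9, 0; Σd² = 18
ρ = 1 − 6·18/(5·24) = 1 − 108/120 = 0.100

0.100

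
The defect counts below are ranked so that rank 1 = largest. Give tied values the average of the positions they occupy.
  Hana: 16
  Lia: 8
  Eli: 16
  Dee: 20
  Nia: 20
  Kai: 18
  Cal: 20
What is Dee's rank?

Sorted (descending): 20, 20, 20, 18, 16, 16, 8
The 3 values of 20 occupy positions 1–3 → average rank 2.
The 2 values of 16 occupy positions 5–6 → average rank (5+6)/2 = 5.5.
Dee has value 20 → rank 2.

2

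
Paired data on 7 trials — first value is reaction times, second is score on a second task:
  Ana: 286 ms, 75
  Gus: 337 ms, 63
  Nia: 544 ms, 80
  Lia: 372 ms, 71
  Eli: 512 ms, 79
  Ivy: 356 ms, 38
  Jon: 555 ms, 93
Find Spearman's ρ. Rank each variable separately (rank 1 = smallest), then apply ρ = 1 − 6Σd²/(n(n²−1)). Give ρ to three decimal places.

0.750

Ranks of variable 1: 1, 2, 6, 4, 5, 3, 7
Ranks of variable 2: 4, 2, 6, 3, 5, 1, 7
d = r₁ − r₂: -3, 0, 0, 1, 0, 2, 0
d²: 9, 0, 0, 1, 0, 4, 0; Σd² = 14
ρ = 1 − 6·14/(7·48) = 1 − 84/336 = 0.750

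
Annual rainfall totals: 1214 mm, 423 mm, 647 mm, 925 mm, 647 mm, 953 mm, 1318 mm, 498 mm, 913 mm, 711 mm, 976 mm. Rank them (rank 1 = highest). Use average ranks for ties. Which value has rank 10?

498

Sorted (descending): 1318, 1214, 976, 953, 925, 913, 711, 647, 647, 498, 423
The 2 values of 647 occupy positions 8–9 → average rank (8+9)/2 = 8.5.
Rank 10 → value 498.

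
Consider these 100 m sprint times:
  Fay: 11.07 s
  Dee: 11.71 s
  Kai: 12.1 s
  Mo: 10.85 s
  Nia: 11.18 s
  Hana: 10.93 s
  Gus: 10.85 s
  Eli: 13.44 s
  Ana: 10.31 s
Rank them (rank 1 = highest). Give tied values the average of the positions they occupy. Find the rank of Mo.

7.5

Sorted (descending): 13.44, 12.1, 11.71, 11.18, 11.07, 10.93, 10.85, 10.85, 10.31
The 2 values of 10.85 occupy positions 7–8 → average rank (7+8)/2 = 7.5.
Mo has value 10.85 s → rank 7.5.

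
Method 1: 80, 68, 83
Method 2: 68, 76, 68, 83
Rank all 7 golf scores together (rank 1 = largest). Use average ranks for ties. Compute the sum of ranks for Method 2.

17.5

Sorted (descending): 83, 83, 80, 76, 68, 68, 68
The 2 values of 83 occupy positions 1–2 → average rank (1+2)/2 = 1.5.
The 3 values of 68 occupy positions 5–7 → average rank 6.
Method 2 values → pooled ranks: 68→6, 76→4, 68→6, 83→1.5
Rank sum = 6 + 4 + 6 + 1.5 = 17.5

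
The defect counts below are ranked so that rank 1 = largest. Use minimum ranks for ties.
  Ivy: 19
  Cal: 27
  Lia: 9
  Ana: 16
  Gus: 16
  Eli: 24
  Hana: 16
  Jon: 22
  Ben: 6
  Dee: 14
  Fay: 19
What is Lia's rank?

10

Sorted (descending): 27, 24, 22, 19, 19, 16, 16, 16, 14, 9, 6
The 2 values of 19 occupy positions 4–5 → each gets rank 4.
The 3 values of 16 occupy positions 6–8 → each gets rank 6.
Lia has value 9 → rank 10.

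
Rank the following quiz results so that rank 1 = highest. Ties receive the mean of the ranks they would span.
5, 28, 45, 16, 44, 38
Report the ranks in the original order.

6, 4, 1, 5, 2, 3

Sorted (descending): 45, 44, 38, 28, 16, 5
No ties — each value takes its position as its rank.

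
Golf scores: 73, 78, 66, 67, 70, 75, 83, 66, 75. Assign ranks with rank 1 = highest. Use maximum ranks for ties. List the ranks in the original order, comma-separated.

5, 2, 9, 7, 6, 4, 1, 9, 4

Sorted (descending): 83, 78, 75, 75, 73, 70, 67, 66, 66
The 2 values of 75 occupy positions 3–4 → each gets rank 4.
The 2 values of 66 occupy positions 8–9 → each gets rank 9.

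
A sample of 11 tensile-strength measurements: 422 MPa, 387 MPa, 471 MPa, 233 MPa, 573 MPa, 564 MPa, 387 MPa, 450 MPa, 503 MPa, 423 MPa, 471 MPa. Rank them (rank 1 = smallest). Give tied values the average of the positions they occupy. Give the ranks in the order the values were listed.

Sorted (ascending): 233, 387, 387, 422, 423, 450, 471, 471, 503, 564, 573
The 2 values of 387 occupy positions 2–3 → average rank (2+3)/2 = 2.5.
The 2 values of 471 occupy positions 7–8 → average rank (7+8)/2 = 7.5.

4, 2.5, 7.5, 1, 11, 10, 2.5, 6, 9, 5, 7.5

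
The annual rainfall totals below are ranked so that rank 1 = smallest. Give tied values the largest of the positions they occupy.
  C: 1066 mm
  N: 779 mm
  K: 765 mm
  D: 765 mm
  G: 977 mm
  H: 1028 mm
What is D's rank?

2

Sorted (ascending): 765, 765, 779, 977, 1028, 1066
The 2 values of 765 occupy positions 1–2 → each gets rank 2.
D has value 765 mm → rank 2.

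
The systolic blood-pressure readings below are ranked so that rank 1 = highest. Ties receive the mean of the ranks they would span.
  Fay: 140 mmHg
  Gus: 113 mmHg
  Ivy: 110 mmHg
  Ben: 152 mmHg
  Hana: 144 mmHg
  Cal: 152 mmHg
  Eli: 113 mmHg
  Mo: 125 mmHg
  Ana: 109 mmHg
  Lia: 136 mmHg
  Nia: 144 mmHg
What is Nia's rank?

Sorted (descending): 152, 152, 144, 144, 140, 136, 125, 113, 113, 110, 109
The 2 values of 152 occupy positions 1–2 → average rank (1+2)/2 = 1.5.
The 2 values of 144 occupy positions 3–4 → average rank (3+4)/2 = 3.5.
The 2 values of 113 occupy positions 8–9 → average rank (8+9)/2 = 8.5.
Nia has value 144 mmHg → rank 3.5.

3.5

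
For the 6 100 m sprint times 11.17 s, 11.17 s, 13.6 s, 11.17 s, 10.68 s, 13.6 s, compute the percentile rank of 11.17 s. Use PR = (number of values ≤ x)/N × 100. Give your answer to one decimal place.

66.7

N = 6.
Strictly below 11.17: 1. Equal to 11.17: 3.
PR = 4/6 × 100 = 66.7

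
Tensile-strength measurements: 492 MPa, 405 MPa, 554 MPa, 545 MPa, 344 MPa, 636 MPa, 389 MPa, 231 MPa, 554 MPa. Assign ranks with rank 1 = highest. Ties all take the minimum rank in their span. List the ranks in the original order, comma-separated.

5, 6, 2, 4, 8, 1, 7, 9, 2

Sorted (descending): 636, 554, 554, 545, 492, 405, 389, 344, 231
The 2 values of 554 occupy positions 2–3 → each gets rank 2.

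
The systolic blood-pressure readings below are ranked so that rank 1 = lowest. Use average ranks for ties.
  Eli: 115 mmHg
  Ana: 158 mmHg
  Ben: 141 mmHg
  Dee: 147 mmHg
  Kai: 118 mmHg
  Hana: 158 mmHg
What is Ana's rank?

5.5

Sorted (ascending): 115, 118, 141, 147, 158, 158
The 2 values of 158 occupy positions 5–6 → average rank (5+6)/2 = 5.5.
Ana has value 158 mmHg → rank 5.5.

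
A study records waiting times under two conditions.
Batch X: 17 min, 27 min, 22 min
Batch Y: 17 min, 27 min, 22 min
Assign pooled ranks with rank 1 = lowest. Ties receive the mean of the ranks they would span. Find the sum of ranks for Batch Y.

10.5

Sorted (ascending): 17, 17, 22, 22, 27, 27
The 2 values of 17 occupy positions 1–2 → average rank (1+2)/2 = 1.5.
The 2 values of 22 occupy positions 3–4 → average rank (3+4)/2 = 3.5.
The 2 values of 27 occupy positions 5–6 → average rank (5+6)/2 = 5.5.
Batch Y values → pooled ranks: 17→1.5, 27→5.5, 22→3.5
Rank sum = 1.5 + 5.5 + 3.5 = 10.5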